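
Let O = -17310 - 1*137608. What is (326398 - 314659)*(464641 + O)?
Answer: 3635838297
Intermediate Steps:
O = -154918 (O = -17310 - 137608 = -154918)
(326398 - 314659)*(464641 + O) = (326398 - 314659)*(464641 - 154918) = 11739*309723 = 3635838297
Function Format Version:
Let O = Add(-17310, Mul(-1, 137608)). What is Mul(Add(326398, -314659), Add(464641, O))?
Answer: 3635838297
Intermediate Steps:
O = -154918 (O = Add(-17310, -137608) = -154918)
Mul(Add(326398, -314659), Add(464641, O)) = Mul(Add(326398, -314659), Add(464641, -154918)) = Mul(11739, 309723) = 3635838297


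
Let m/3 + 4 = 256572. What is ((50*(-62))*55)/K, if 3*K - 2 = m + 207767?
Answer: -511500/977473 ≈ -0.52329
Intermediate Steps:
m = 769704 (m = -12 + 3*256572 = -12 + 769716 = 769704)
K = 977473/3 (K = ⅔ + (769704 + 207767)/3 = ⅔ + (⅓)*977471 = ⅔ + 977471/3 = 977473/3 ≈ 3.2582e+5)
((50*(-62))*55)/K = ((50*(-62))*55)/(977473/3) = -3100*55*(3/977473) = -170500*3/977473 = -511500/977473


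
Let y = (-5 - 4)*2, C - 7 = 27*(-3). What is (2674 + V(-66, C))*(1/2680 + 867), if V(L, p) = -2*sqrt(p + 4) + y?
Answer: 771422252/335 - 2323561*I*sqrt(70)/1340 ≈ 2.3028e+6 - 14508.0*I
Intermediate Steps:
C = -74 (C = 7 + 27*(-3) = 7 - 81 = -74)
y = -18 (y = -9*2 = -18)
V(L, p) = -18 - 2*sqrt(4 + p) (V(L, p) = -2*sqrt(p + 4) - 18 = -2*sqrt(4 + p) - 18 = -18 - 2*sqrt(4 + p))
(2674 + V(-66, C))*(1/2680 + 867) = (2674 + (-18 - 2*sqrt(4 - 74)))*(1/2680 + 867) = (2674 + (-18 - 2*I*sqrt(70)))*(1/2680 + 867) = (2674 + (-18 - 2*I*sqrt(70)))*(2323561/2680) = (2656 - 2*I*sqrt(70))*(2323561/2680) = 771422252/335 - 2323561*I*sqrt(70)/1340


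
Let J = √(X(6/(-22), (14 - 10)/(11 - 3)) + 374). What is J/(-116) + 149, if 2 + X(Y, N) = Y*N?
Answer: 149 - 9*√2222/2552 ≈ 148.83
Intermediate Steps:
X(Y, N) = -2 + N*Y (X(Y, N) = -2 + Y*N = -2 + N*Y)
J = 9*√2222/22 (J = √((-2 + ((14 - 10)/(11 - 3))*(6/(-22))) + 374) = √((-2 + (4/8)*(6*(-1/22))) + 374) = √((-2 + (4*(⅛))*(-3/11)) + 374) = √((-2 + (½)*(-3/11)) + 374) = √((-2 - 3/22) + 374) = √(-47/22 + 374) = √(8181/22) = 9*√2222/22 ≈ 19.284)
J/(-116) + 149 = (9*√2222/22)/(-116) + 149 = (9*√2222/22)*(-1/116) + 149 = -9*√2222/2552 + 149 = 149 - 9*√2222/2552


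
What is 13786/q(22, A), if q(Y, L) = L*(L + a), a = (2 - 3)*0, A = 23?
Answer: 13786/529 ≈ 26.060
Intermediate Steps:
a = 0 (a = -1*0 = 0)
q(Y, L) = L² (q(Y, L) = L*(L + 0) = L*L = L²)
13786/q(22, A) = 13786/(23²) = 13786/529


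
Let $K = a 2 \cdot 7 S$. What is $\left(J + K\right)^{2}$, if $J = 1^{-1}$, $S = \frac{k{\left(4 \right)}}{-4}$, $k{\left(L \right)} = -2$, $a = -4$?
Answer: $729$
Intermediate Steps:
$S = \frac{1}{2}$ ($S = - \frac{2}{-4} = \left(-2\right) \left(- \frac{1}{4}\right) = \frac{1}{2} \approx 0.5$)
$J = 1$
$K = -28$ ($K = \left(-4\right) 2 \cdot 7 \cdot \frac{1}{2} = \left(-8\right) 7 \cdot \frac{1}{2} = \left(-56\right) \frac{1}{2} = -28$)
$\left(J + K\right)^{2} = \left(1 - 28\right)^{2} = \left(-27\right)^{2} = 729$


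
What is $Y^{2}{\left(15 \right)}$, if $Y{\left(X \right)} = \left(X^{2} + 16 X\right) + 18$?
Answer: $233289$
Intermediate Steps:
$Y{\left(X \right)} = 18 + X^{2} + 16 X$
$Y^{2}{\left(15 \right)} = \left(18 + 15^{2} + 16 \cdot 15\right)^{2} = \left(18 + 225 + 240\right)^{2} = 483^{2} = 233289$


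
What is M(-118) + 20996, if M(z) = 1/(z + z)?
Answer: 4955055/236 ≈ 20996.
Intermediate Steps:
M(z) = 1/(2*z)
M(-118) + 20996 = (½)/(-118) + 20996 = (½)*(-1/118) + 20996 = -1/236 + 20996 = 4955055/236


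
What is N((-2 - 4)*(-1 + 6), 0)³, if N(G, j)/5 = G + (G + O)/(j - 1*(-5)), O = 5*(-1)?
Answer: -6331625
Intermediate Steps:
O = -5
N(G, j) = 5*G + 5*(-5 + G)/(5 + j) (N(G, j) = 5*(G + (G - 5)/(j - 1*(-5))) = 5*(G + (-5 + G)/(j + 5)) = 5*(G + (-5 + G)/(5 + j)) = 5*G + 5*(-5 + G)/(5 + j))
N((-2 - 4)*(-1 + 6), 0)³ = (5*(-5 + 6*((-2 - 4)*(-1 + 6)) + ((-2 - 4)*(-1 + 6))*0)/(5 + 0))³ = (5*(-5 + 6*(-6*5) - 6*5*0)/5)³ = (5*(⅕)*(-5 + 6*(-30) - 30*0))³ = (5*(⅕)*(-5 - 180 + 0))³ = (5*(⅕)*(-185))³ = (-185)³ = -6331625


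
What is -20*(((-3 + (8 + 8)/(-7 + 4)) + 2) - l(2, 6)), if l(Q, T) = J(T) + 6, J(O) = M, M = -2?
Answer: 620/3 ≈ 206.67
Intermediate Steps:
J(O) = -2
l(Q, T) = 4 (l(Q, T) = -2 + 6 = 4)
-20*(((-3 + (8 + 8)/(-7 + 4)) + 2) - l(2, 6)) = -20*(((-3 + (8 + 8)/(-7 + 4)) + 2) - 1*4) = -20*(((-3 + 16/(-3)) + 2) - 4) = -20*(((-3 + 16*(-1/3)) + 2) - 4) = -20*(((-3 - 16/3) + 2) - 4) = -20*((-25/3 + 2) - 4) = -20*(-19/3 - 4) = -20*(-31/3) = 620/3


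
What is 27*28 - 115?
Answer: 641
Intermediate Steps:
27*28 - 115 = 756 - 115 = 641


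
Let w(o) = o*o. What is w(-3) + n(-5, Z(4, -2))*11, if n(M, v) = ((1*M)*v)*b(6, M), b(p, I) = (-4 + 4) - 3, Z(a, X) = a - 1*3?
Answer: 174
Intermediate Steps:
Z(a, X) = -3 + a (Z(a, X) = a - 3 = -3 + a)
b(p, I) = -3 (b(p, I) = 0 - 3 = -3)
n(M, v) = -3*M*v (n(M, v) = ((1*M)*v)*(-3) = (M*v)*(-3) = -3*M*v)
w(o) = o²
w(-3) + n(-5, Z(4, -2))*11 = (-3)² - 3*(-5)*(-3 + 4)*11 = 9 - 3*(-5)*1*11 = 9 + 15*11 = 9 + 165 = 174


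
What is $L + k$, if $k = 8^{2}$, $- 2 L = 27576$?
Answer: $-13724$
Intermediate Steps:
$L = -13788$ ($L = \left(- \frac{1}{2}\right) 27576 = -13788$)
$k = 64$
$L + k = -13788 + 64 = -13724$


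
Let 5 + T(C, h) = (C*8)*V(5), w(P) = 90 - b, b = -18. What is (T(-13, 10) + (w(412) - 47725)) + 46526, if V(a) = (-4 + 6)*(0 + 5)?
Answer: -2136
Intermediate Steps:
V(a) = 10 (V(a) = 2*5 = 10)
w(P) = 108 (w(P) = 90 - 1*(-18) = 90 + 18 = 108)
T(C, h) = -5 + 80*C (T(C, h) = -5 + (C*8)*10 = -5 + (8*C)*10 = -5 + 80*C)
(T(-13, 10) + (w(412) - 47725)) + 46526 = ((-5 + 80*(-13)) + (108 - 47725)) + 46526 = ((-5 - 1040) - 47617) + 46526 = (-1045 - 47617) + 46526 = -48662 + 46526 = -2136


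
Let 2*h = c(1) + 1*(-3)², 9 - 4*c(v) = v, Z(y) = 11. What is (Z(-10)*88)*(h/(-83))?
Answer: -5324/83 ≈ -64.145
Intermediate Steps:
c(v) = 9/4 - v/4
h = 11/2 (h = ((9/4 - ¼*1) + 1*(-3)²)/2 = ((9/4 - ¼) + 1*9)/2 = (2 + 9)/2 = (½)*11 = 11/2 ≈ 5.5000)
(Z(-10)*88)*(h/(-83)) = (11*88)*((11/2)/(-83)) = 968*((11/2)*(-1/83)) = 968*(-11/166) = -5324/83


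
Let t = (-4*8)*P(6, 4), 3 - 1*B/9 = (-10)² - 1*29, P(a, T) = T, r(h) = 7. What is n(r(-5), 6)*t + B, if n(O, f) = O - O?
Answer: -612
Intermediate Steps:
n(O, f) = 0
B = -612 (B = 27 - 9*((-10)² - 1*29) = 27 - 9*(100 - 29) = 27 - 9*71 = 27 - 639 = -612)
t = -128 (t = -4*8*4 = -32*4 = -128)
n(r(-5), 6)*t + B = 0*(-128) - 612 = 0 - 612 = -612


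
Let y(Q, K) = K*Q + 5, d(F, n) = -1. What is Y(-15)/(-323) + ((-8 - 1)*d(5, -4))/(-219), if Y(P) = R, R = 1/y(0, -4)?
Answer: -4918/117895 ≈ -0.041715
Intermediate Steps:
y(Q, K) = 5 + K*Q
R = ⅕ (R = 1/(5 - 4*0) = 1/(5 + 0) = 1/5 = ⅕ ≈ 0.20000)
Y(P) = ⅕
Y(-15)/(-323) + ((-8 - 1)*d(5, -4))/(-219) = (⅕)/(-323) + ((-8 - 1)*(-1))/(-219) = (⅕)*(-1/323) - 9*(-1)*(-1/219) = -1/1615 + 9*(-1/219) = -1/1615 - 3/73 = -4918/117895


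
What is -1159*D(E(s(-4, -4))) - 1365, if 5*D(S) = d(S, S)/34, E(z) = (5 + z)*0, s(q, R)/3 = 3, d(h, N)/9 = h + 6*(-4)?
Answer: 9147/85 ≈ 107.61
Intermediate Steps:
d(h, N) = -216 + 9*h (d(h, N) = 9*(h + 6*(-4)) = 9*(h - 24) = 9*(-24 + h) = -216 + 9*h)
s(q, R) = 9 (s(q, R) = 3*3 = 9)
E(z) = 0
D(S) = -108/85 + 9*S/170 (D(S) = ((-216 + 9*S)/34)/5 = ((-216 + 9*S)*(1/34))/5 = (-108/17 + 9*S/34)/5 = -108/85 + 9*S/170)
-1159*D(E(s(-4, -4))) - 1365 = -1159*(-108/85 + (9/170)*0) - 1365 = -1159*(-108/85 + 0) - 1365 = -1159*(-108/85) - 1365 = 125172/85 - 1365 = 9147/85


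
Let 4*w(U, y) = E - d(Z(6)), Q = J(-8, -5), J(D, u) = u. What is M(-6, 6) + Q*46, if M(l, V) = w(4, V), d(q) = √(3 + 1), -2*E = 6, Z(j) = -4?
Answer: -925/4 ≈ -231.25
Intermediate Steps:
E = -3 (E = -½*6 = -3)
d(q) = 2 (d(q) = √4 = 2)
Q = -5
w(U, y) = -5/4 (w(U, y) = (-3 - 1*2)/4 = (-3 - 2)/4 = (¼)*(-5) = -5/4)
M(l, V) = -5/4
M(-6, 6) + Q*46 = -5/4 - 5*46 = -5/4 - 230 = -925/4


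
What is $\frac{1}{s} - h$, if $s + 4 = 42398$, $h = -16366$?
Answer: $\frac{693820205}{42394} \approx 16366.0$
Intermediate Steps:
$s = 42394$ ($s = -4 + 42398 = 42394$)
$\frac{1}{s} - h = \frac{1}{42394} - -16366 = \frac{1}{42394} + 16366 = \frac{693820205}{42394}$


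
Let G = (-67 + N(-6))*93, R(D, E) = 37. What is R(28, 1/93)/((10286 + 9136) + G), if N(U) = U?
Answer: 37/12633 ≈ 0.0029288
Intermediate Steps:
G = -6789 (G = (-67 - 6)*93 = -73*93 = -6789)
R(28, 1/93)/((10286 + 9136) + G) = 37/((10286 + 9136) - 6789) = 37/(19422 - 6789) = 37/12633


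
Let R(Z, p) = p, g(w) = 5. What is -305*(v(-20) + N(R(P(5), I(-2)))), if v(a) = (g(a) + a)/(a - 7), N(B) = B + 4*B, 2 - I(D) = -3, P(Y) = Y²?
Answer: -70150/9 ≈ -7794.4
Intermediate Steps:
I(D) = 5 (I(D) = 2 - 1*(-3) = 2 + 3 = 5)
N(B) = 5*B
v(a) = (5 + a)/(-7 + a) (v(a) = (5 + a)/(a - 7) = (5 + a)/(-7 + a))
-305*(v(-20) + N(R(P(5), I(-2)))) = -305*((5 - 20)/(-7 - 20) + 5*5) = -305*(-15/(-27) + 25) = -305*(-1/27*(-15) + 25) = -305*(5/9 + 25) = -305*230/9 = -70150/9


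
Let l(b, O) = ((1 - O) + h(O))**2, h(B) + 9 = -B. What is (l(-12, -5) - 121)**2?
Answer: 13689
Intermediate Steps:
h(B) = -9 - B
l(b, O) = (-8 - 2*O)**2 (l(b, O) = ((1 - O) + (-9 - O))**2 = (-8 - 2*O)**2)
(l(-12, -5) - 121)**2 = (4*(4 - 5)**2 - 121)**2 = (4*(-1)**2 - 121)**2 = (4*1 - 121)**2 = (4 - 121)**2 = (-117)**2 = 13689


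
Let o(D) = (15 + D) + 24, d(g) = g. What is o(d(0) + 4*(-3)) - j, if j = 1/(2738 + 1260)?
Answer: 107945/3998 ≈ 27.000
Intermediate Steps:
o(D) = 39 + D
j = 1/3998 ≈ 0.00025012
o(d(0) + 4*(-3)) - j = (39 + (0 + 4*(-3))) - 1*1/3998 = (39 + (0 - 12)) - 1/3998 = (39 - 12) - 1/3998 = 27 - 1/3998 = 107945/3998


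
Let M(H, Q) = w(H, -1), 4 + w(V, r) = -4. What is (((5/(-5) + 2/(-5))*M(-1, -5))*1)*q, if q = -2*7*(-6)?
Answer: 4704/5 ≈ 940.80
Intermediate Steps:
q = 84 (q = -14*(-6) = 84)
w(V, r) = -8 (w(V, r) = -4 - 4 = -8)
M(H, Q) = -8
(((5/(-5) + 2/(-5))*M(-1, -5))*1)*q = (((5/(-5) + 2/(-5))*(-8))*1)*84 = (((5*(-⅕) + 2*(-⅕))*(-8))*1)*84 = (((-1 - ⅖)*(-8))*1)*84 = (-7/5*(-8)*1)*84 = ((56/5)*1)*84 = (56/5)*84 = 4704/5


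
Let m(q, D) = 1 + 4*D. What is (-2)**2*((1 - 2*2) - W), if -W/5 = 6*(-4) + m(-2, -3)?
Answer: -712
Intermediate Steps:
W = 175 (W = -5*(6*(-4) + (1 + 4*(-3))) = -5*(-24 + (1 - 12)) = -5*(-24 - 11) = -5*(-35) = 175)
(-2)**2*((1 - 2*2) - W) = (-2)**2*((1 - 2*2) - 1*175) = 4*((1 - 4) - 175) = 4*(-3 - 175) = 4*(-178) = -712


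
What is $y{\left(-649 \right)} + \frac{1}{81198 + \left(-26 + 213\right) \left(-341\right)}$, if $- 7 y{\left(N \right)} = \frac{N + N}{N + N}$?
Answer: $- \frac{17424}{122017} \approx -0.1428$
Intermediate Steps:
$y{\left(N \right)} = - \frac{1}{7}$ ($y{\left(N \right)} = - \frac{\left(N + N\right) \frac{1}{N + N}}{7} = - \frac{2 N \frac{1}{2 N}}{7} = \left(- \frac{1}{7}\right) 1 = - \frac{1}{7}$)
$y{\left(-649 \right)} + \frac{1}{81198 + \left(-26 + 213\right) \left(-341\right)} = - \frac{1}{7} + \frac{1}{81198 + \left(-26 + 213\right) \left(-341\right)} = - \frac{1}{7} + \frac{1}{81198 + 187 \left(-341\right)} = - \frac{1}{7} + \frac{1}{81198 - 63767} = - \frac{1}{7} + \frac{1}{17431} = - \frac{17424}{122017}$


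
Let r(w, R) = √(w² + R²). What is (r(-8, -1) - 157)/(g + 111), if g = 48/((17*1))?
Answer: -2669/1935 + 17*√65/1935 ≈ -1.3085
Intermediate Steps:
r(w, R) = √(R² + w²)
g = 48/17 ≈ 2.8235
(r(-8, -1) - 157)/(g + 111) = (√((-1)² + (-8)²) - 157)/(48/17 + 111) = (√(1 + 64) - 157)/(1935/17) = (√65 - 157)*(17/1935) = (-157 + √65)*(17/1935) = -2669/1935 + 17*√65/1935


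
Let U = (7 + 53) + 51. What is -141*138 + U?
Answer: -19347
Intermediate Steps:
U = 111 (U = 60 + 51 = 111)
-141*138 + U = -141*138 + 111 = -19458 + 111 = -19347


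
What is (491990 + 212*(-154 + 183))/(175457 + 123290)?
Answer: 498138/298747 ≈ 1.6674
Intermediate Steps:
(491990 + 212*(-154 + 183))/(175457 + 123290) = (491990 + 212*29)/298747 = (491990 + 6148)*(1/298747) = 498138*(1/298747) = 498138/298747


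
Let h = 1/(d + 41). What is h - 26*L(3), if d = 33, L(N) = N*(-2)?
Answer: 11545/74 ≈ 156.01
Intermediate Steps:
L(N) = -2*N
h = 1/74 (h = 1/(33 + 41) = 1/74 ≈ 0.013514)
h - 26*L(3) = 1/74 - (-52)*3 = 1/74 - 26*(-6) = 1/74 + 156 = 11545/74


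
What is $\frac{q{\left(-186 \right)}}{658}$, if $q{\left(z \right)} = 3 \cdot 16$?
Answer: $\frac{24}{329} \approx 0.072948$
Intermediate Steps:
$q{\left(z \right)} = 48$
$\frac{q{\left(-186 \right)}}{658} = \frac{48}{658} = 48 \cdot \frac{1}{658} = \frac{24}{329}$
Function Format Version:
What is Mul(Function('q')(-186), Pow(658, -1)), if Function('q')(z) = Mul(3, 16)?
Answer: Rational(24, 329) ≈ 0.072948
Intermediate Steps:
Function('q')(z) = 48
Mul(Function('q')(-186), Pow(658, -1)) = Mul(48, Pow(658, -1)) = Mul(48, Rational(1, 658)) = Rational(24, 329)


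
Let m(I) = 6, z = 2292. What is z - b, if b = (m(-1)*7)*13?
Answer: 1746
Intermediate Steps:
b = 546 (b = (6*7)*13 = 42*13 = 546)
z - b = 2292 - 1*546 = 2292 - 546 = 1746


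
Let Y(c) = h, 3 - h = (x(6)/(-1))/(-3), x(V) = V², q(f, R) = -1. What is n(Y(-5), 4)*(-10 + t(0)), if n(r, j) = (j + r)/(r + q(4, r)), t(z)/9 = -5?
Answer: -55/2 ≈ -27.500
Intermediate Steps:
t(z) = -45 (t(z) = 9*(-5) = -45)
h = -9 (h = 3 - 6²/(-1)/(-3) = 3 - 36*(-1)*(-1)/3 = 3 - (-36)*(-1)/3 = 3 - 1*12 = 3 - 12 = -9)
Y(c) = -9
n(r, j) = (j + r)/(-1 + r) (n(r, j) = (j + r)/(r - 1) = (j + r)/(-1 + r))
n(Y(-5), 4)*(-10 + t(0)) = ((4 - 9)/(-1 - 9))*(-10 - 45) = (-5/(-10))*(-55) = -⅒*(-5)*(-55) = (½)*(-55) = -55/2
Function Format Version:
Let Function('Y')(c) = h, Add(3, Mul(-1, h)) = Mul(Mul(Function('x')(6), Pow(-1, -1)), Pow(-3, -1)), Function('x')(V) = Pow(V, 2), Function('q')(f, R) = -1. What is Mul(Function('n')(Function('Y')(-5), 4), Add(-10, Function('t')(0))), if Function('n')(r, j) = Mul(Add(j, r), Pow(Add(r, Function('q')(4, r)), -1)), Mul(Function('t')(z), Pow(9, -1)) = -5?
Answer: Rational(-55, 2) ≈ -27.500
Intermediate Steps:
Function('t')(z) = -45 (Function('t')(z) = Mul(9, -5) = -45)
h = -9 (h = Add(3, Mul(-1, Mul(Mul(Pow(6, 2), Pow(-1, -1)), Pow(-3, -1)))) = Add(3, Mul(-1, Mul(Mul(36, -1), Rational(-1, 3)))) = Add(3, Mul(-1, Mul(-36, Rational(-1, 3)))) = Add(3, Mul(-1, 12)) = Add(3, -12) = -9)
Function('Y')(c) = -9
Function('n')(r, j) = Mul(Pow(Add(-1, r), -1), Add(j, r)) (Function('n')(r, j) = Mul(Add(j, r), Pow(Add(r, -1), -1)) = Mul(Add(j, r), Pow(Add(-1, r), -1)) = Mul(Pow(Add(-1, r), -1), Add(j, r)))
Mul(Function('n')(Function('Y')(-5), 4), Add(-10, Function('t')(0))) = Mul(Mul(Pow(Add(-1, -9), -1), Add(4, -9)), Add(-10, -45)) = Mul(Mul(Pow(-10, -1), -5), -55) = Mul(Mul(Rational(-1, 10), -5), -55) = Mul(Rational(1, 2), -55) = Rational(-55, 2)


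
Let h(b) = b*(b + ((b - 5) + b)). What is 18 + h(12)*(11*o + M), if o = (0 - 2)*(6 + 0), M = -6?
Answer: -51318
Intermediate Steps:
o = -12 (o = -2*6 = -12)
h(b) = b*(-5 + 3*b) (h(b) = b*(b + ((-5 + b) + b)) = b*(b + (-5 + 2*b)) = b*(-5 + 3*b))
18 + h(12)*(11*o + M) = 18 + (12*(-5 + 3*12))*(11*(-12) - 6) = 18 + (12*(-5 + 36))*(-132 - 6) = 18 + (12*31)*(-138) = 18 + 372*(-138) = 18 - 51336 = -51318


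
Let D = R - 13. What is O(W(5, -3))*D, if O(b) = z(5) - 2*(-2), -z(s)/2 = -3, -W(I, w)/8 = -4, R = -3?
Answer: -160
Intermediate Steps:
W(I, w) = 32 (W(I, w) = -8*(-4) = 32)
D = -16 (D = -3 - 13 = -16)
z(s) = 6 (z(s) = -2*(-3) = 6)
O(b) = 10 (O(b) = 6 - 2*(-2) = 6 - 1*(-4) = 6 + 4 = 10)
O(W(5, -3))*D = 10*(-16) = -160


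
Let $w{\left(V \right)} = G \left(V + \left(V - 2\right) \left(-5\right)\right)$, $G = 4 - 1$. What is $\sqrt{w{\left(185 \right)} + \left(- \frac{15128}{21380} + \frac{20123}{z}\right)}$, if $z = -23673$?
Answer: $\frac{i \sqrt{35087700578021538135}}{126532185} \approx 46.814 i$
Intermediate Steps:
$G = 3$ ($G = 4 - 1 = 3$)
$w{\left(V \right)} = 30 - 12 V$ ($w{\left(V \right)} = 3 \left(V + \left(V - 2\right) \left(-5\right)\right) = 3 \left(V + \left(-2 + V\right) \left(-5\right)\right) = 3 \left(V - \left(-10 + 5 V\right)\right) = 3 \left(10 - 4 V\right) = 30 - 12 V$)
$\sqrt{w{\left(185 \right)} + \left(- \frac{15128}{21380} + \frac{20123}{z}\right)} = \sqrt{\left(30 - 2220\right) + \left(- \frac{15128}{21380} + \frac{20123}{-23673}\right)} = \sqrt{\left(30 - 2220\right) + \left(\left(-15128\right) \frac{1}{21380} + 20123 \left(- \frac{1}{23673}\right)\right)} = \sqrt{-2190 - \frac{197088721}{126532185}} = \sqrt{- \frac{277302573871}{126532185}} = \frac{i \sqrt{35087700578021538135}}{126532185}$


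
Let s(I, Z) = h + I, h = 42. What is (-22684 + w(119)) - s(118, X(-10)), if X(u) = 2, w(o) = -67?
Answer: -22911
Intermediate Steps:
s(I, Z) = 42 + I
(-22684 + w(119)) - s(118, X(-10)) = (-22684 - 67) - (42 + 118) = -22751 - 1*160 = -22751 - 160 = -22911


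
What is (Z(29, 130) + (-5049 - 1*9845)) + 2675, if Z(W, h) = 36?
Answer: -12183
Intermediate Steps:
(Z(29, 130) + (-5049 - 1*9845)) + 2675 = (36 + (-5049 - 1*9845)) + 2675 = (36 + (-5049 - 9845)) + 2675 = (36 - 14894) + 2675 = -14858 + 2675 = -12183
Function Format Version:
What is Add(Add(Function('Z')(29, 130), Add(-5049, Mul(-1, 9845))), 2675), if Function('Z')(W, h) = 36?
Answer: -12183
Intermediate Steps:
Add(Add(Function('Z')(29, 130), Add(-5049, Mul(-1, 9845))), 2675) = Add(Add(36, Add(-5049, Mul(-1, 9845))), 2675) = Add(Add(36, Add(-5049, -9845)), 2675) = Add(Add(36, -14894), 2675) = Add(-14858, 2675) = -12183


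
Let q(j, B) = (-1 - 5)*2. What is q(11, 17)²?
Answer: 144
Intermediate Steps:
q(j, B) = -12 (q(j, B) = -6*2 = -12)
q(11, 17)² = (-12)² = 144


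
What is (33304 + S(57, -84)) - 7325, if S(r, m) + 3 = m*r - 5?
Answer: 21183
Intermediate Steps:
S(r, m) = -8 + m*r (S(r, m) = -3 + (m*r - 5) = -3 + (-5 + m*r) = -8 + m*r)
(33304 + S(57, -84)) - 7325 = (33304 + (-8 - 84*57)) - 7325 = (33304 + (-8 - 4788)) - 7325 = (33304 - 4796) - 7325 = 28508 - 7325 = 21183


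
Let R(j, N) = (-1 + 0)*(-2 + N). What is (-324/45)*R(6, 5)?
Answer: 108/5 ≈ 21.600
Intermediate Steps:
R(j, N) = 2 - N (R(j, N) = -(-2 + N) = 2 - N)
(-324/45)*R(6, 5) = (-324/45)*(2 - 1*5) = (-324/45)*(2 - 5) = -18*⅖*(-3) = -36/5*(-3) = 108/5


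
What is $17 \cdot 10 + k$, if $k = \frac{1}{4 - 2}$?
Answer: $\frac{341}{2} \approx 170.5$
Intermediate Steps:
$k = \frac{1}{2} \approx 0.5$
$17 \cdot 10 + k = 17 \cdot 10 + \frac{1}{2} = 170 + \frac{1}{2} = \frac{341}{2}$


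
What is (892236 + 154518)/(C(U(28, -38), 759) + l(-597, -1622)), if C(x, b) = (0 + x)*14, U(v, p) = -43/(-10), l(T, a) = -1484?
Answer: -581530/791 ≈ -735.18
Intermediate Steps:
U(v, p) = 43/10 (U(v, p) = -43*(-⅒) = 43/10)
C(x, b) = 14*x (C(x, b) = x*14 = 14*x)
(892236 + 154518)/(C(U(28, -38), 759) + l(-597, -1622)) = (892236 + 154518)/(14*(43/10) - 1484) = 1046754/(301/5 - 1484) = 1046754/(-7119/5) = 1046754*(-5/7119) = -581530/791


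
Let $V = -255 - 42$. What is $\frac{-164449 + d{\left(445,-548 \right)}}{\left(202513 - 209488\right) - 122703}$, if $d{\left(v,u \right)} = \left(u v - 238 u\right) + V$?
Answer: $\frac{139091}{64839} \approx 2.1452$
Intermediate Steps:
$V = -297$
$d{\left(v,u \right)} = -297 - 238 u + u v$ ($d{\left(v,u \right)} = \left(u v - 238 u\right) - 297 = \left(- 238 u + u v\right) - 297 = -297 - 238 u + u v$)
$\frac{-164449 + d{\left(445,-548 \right)}}{\left(202513 - 209488\right) - 122703} = \frac{-164449 - 113733}{\left(202513 - 209488\right) - 122703} = \frac{-164449 - 113733}{-6975 - 122703} = \frac{-164449 - 113733}{-129678} = \left(-278182\right) \left(- \frac{1}{129678}\right) = \frac{139091}{64839}$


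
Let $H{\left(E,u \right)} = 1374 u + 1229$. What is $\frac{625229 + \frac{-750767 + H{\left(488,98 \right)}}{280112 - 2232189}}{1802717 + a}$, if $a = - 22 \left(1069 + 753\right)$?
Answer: $\frac{1220495765519}{3440795338741} \approx 0.35471$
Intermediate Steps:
$H{\left(E,u \right)} = 1229 + 1374 u$
$a = -40084$ ($a = \left(-22\right) 1822 = -40084$)
$\frac{625229 + \frac{-750767 + H{\left(488,98 \right)}}{280112 - 2232189}}{1802717 + a} = \frac{625229 + \frac{-750767 + \left(1229 + 1374 \cdot 98\right)}{280112 - 2232189}}{1802717 - 40084} = \frac{625229 + \frac{-750767 + \left(1229 + 134652\right)}{-1952077}}{1762633} = \left(625229 + \left(-750767 + 135881\right) \left(- \frac{1}{1952077}\right)\right) \frac{1}{1762633} = \left(625229 - - \frac{614886}{1952077}\right) \frac{1}{1762633} = \left(625229 + \frac{614886}{1952077}\right) \frac{1}{1762633} = \frac{1220495765519}{1952077} \cdot \frac{1}{1762633} = \frac{1220495765519}{3440795338741}$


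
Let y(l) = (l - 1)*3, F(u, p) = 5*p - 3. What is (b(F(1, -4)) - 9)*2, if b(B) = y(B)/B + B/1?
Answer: -1328/23 ≈ -57.739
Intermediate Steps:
F(u, p) = -3 + 5*p
y(l) = -3 + 3*l (y(l) = (-1 + l)*3 = -3 + 3*l)
b(B) = B + (-3 + 3*B)/B (b(B) = (-3 + 3*B)/B + B/1 = (-3 + 3*B)/B + B*1 = (-3 + 3*B)/B + B = B + (-3 + 3*B)/B)
(b(F(1, -4)) - 9)*2 = ((3 + (-3 + 5*(-4)) - 3/(-3 + 5*(-4))) - 9)*2 = ((3 + (-3 - 20) - 3/(-3 - 20)) - 9)*2 = ((3 - 23 - 3/(-23)) - 9)*2 = ((3 - 23 - 3*(-1/23)) - 9)*2 = ((3 - 23 + 3/23) - 9)*2 = (-457/23 - 9)*2 = -664/23*2 = -1328/23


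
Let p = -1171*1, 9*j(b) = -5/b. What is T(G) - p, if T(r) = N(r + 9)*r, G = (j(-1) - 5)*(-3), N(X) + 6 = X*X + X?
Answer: 217057/27 ≈ 8039.1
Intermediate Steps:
j(b) = -5/(9*b) (j(b) = (-5/b)/9 = -5/(9*b))
N(X) = -6 + X + X² (N(X) = -6 + (X*X + X) = -6 + (X² + X) = -6 + (X + X²) = -6 + X + X²)
p = -1171
G = 40/3 (G = (-5/9/(-1) - 5)*(-3) = (-5/9*(-1) - 5)*(-3) = (5/9 - 5)*(-3) = -40/9*(-3) = 40/3 ≈ 13.333)
T(r) = r*(3 + r + (9 + r)²) (T(r) = (-6 + (r + 9) + (r + 9)²)*r = (-6 + (9 + r) + (9 + r)²)*r = (3 + r + (9 + r)²)*r = r*(3 + r + (9 + r)²))
T(G) - p = 40*(3 + 40/3 + (9 + 40/3)²)/3 - 1*(-1171) = 40*(3 + 40/3 + (67/3)²)/3 + 1171 = 40*(3 + 40/3 + 4489/9)/3 + 1171 = (40/3)*(4636/9) + 1171 = 185440/27 + 1171 = 217057/27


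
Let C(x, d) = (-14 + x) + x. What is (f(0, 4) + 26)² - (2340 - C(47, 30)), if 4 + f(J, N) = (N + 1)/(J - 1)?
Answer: -1971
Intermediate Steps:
C(x, d) = -14 + 2*x
f(J, N) = -4 + (1 + N)/(-1 + J) (f(J, N) = -4 + (N + 1)/(J - 1) = -4 + (1 + N)/(-1 + J))
(f(0, 4) + 26)² - (2340 - C(47, 30)) = ((5 + 4 - 4*0)/(-1 + 0) + 26)² - (2340 - (-14 + 2*47)) = ((5 + 4 + 0)/(-1) + 26)² - (2340 - (-14 + 94)) = (-1*9 + 26)² - (2340 - 1*80) = (-9 + 26)² - (2340 - 80) = 17² - 1*2260 = 289 - 2260 = -1971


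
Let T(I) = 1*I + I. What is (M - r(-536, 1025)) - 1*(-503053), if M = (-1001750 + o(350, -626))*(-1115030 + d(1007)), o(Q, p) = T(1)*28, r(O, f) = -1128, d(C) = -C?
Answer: 1117928070859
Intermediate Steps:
T(I) = 2*I (T(I) = I + I = 2*I)
o(Q, p) = 56 (o(Q, p) = (2*1)*28 = 2*28 = 56)
M = 1117927566678 (M = (-1001750 + 56)*(-1115030 - 1*1007) = -1001694*(-1115030 - 1007) = -1001694*(-1116037) = 1117927566678)
(M - r(-536, 1025)) - 1*(-503053) = (1117927566678 - 1*(-1128)) - 1*(-503053) = (1117927566678 + 1128) + 503053 = 1117927567806 + 503053 = 1117928070859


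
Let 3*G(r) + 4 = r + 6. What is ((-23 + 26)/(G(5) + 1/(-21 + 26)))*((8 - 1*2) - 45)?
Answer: -1755/38 ≈ -46.184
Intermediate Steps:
G(r) = ⅔ + r/3 (G(r) = -4/3 + (r + 6)/3 = -4/3 + (6 + r)/3 = -4/3 + (2 + r/3) = ⅔ + r/3)
((-23 + 26)/(G(5) + 1/(-21 + 26)))*((8 - 1*2) - 45) = ((-23 + 26)/((⅔ + (⅓)*5) + 1/(-21 + 26)))*((8 - 1*2) - 45) = (3/((⅔ + 5/3) + 1/5))*((8 - 2) - 45) = (3/(7/3 + ⅕))*(6 - 45) = (3/(38/15))*(-39) = (3*(15/38))*(-39) = (45/38)*(-39) = -1755/38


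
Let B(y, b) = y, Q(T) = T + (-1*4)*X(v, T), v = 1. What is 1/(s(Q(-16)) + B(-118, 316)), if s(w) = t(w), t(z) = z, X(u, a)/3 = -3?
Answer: -1/98 ≈ -0.010204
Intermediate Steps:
X(u, a) = -9 (X(u, a) = 3*(-3) = -9)
Q(T) = 36 + T (Q(T) = T - 1*4*(-9) = T - 4*(-9) = T + 36 = 36 + T)
s(w) = w
1/(s(Q(-16)) + B(-118, 316)) = 1/((36 - 16) - 118) = 1/(20 - 118) = 1/(-98) = -1/98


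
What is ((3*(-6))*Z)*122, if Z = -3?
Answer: 6588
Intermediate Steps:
((3*(-6))*Z)*122 = ((3*(-6))*(-3))*122 = -18*(-3)*122 = 54*122 = 6588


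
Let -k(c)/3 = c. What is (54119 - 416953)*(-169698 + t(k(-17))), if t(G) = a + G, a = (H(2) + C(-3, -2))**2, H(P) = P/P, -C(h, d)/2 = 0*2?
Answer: 61553336764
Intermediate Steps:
C(h, d) = 0 (C(h, d) = -0*2 = -2*0 = 0)
H(P) = 1
a = 1 (a = (1 + 0)**2 = 1**2 = 1)
k(c) = -3*c
t(G) = 1 + G
(54119 - 416953)*(-169698 + t(k(-17))) = (54119 - 416953)*(-169698 + (1 - 3*(-17))) = -362834*(-169698 + (1 + 51)) = -362834*(-169698 + 52) = -362834*(-169646) = 61553336764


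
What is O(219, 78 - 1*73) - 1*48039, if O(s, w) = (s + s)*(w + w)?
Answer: -43659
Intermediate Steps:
O(s, w) = 4*s*w (O(s, w) = (2*s)*(2*w) = 4*s*w)
O(219, 78 - 1*73) - 1*48039 = 4*219*(78 - 1*73) - 1*48039 = 4*219*(78 - 73) - 48039 = 4*219*5 - 48039 = 4380 - 48039 = -43659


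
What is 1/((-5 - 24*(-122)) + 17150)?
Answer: 1/20073 ≈ 4.9818e-5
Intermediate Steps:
1/((-5 - 24*(-122)) + 17150) = 1/((-5 + 2928) + 17150) = 1/(2923 + 17150) = 1/20073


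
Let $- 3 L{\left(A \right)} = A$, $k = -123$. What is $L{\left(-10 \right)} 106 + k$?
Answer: $\frac{691}{3} \approx 230.33$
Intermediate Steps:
$L{\left(A \right)} = - \frac{A}{3}$
$L{\left(-10 \right)} 106 + k = \left(- \frac{1}{3}\right) \left(-10\right) 106 - 123 = \frac{10}{3} \cdot 106 - 123 = \frac{1060}{3} - 123 = \frac{691}{3}$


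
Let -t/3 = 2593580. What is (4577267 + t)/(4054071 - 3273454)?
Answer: -3203473/780617 ≈ -4.1038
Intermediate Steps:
t = -7780740 (t = -3*2593580 = -7780740)
(4577267 + t)/(4054071 - 3273454) = (4577267 - 7780740)/(4054071 - 3273454) = -3203473/780617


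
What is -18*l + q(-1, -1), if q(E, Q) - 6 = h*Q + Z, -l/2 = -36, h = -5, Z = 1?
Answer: -1284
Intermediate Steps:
l = 72 (l = -2*(-36) = 72)
q(E, Q) = 7 - 5*Q (q(E, Q) = 6 + (-5*Q + 1) = 6 + (1 - 5*Q) = 7 - 5*Q)
-18*l + q(-1, -1) = -18*72 + (7 - 5*(-1)) = -1296 + (7 + 5) = -1296 + 12 = -1284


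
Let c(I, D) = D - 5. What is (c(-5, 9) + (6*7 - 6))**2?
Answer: 1600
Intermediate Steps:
c(I, D) = -5 + D
(c(-5, 9) + (6*7 - 6))**2 = ((-5 + 9) + (6*7 - 6))**2 = (4 + (42 - 6))**2 = (4 + 36)**2 = 40**2 = 1600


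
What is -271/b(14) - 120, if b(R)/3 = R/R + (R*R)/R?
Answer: -5671/45 ≈ -126.02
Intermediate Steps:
b(R) = 3 + 3*R (b(R) = 3*(R/R + (R*R)/R) = 3*(1 + R**2/R) = 3*(1 + R) = 3 + 3*R)
-271/b(14) - 120 = -271/(3 + 3*14) - 120 = -271/(3 + 42) - 120 = -271/45 - 120 = -5671/45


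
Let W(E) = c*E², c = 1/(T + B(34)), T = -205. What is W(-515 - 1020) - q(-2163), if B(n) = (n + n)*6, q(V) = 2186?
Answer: 1912467/203 ≈ 9421.0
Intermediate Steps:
B(n) = 12*n (B(n) = (2*n)*6 = 12*n)
c = 1/203 (c = 1/(-205 + 12*34) = 1/(-205 + 408) = 1/203 ≈ 0.0049261)
W(E) = E²/203
W(-515 - 1020) - q(-2163) = (-515 - 1020)²/203 - 1*2186 = (1/203)*(-1535)² - 2186 = (1/203)*2356225 - 2186 = 2356225/203 - 2186 = 1912467/203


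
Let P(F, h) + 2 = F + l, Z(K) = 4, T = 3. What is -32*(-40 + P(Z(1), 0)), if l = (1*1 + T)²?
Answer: 704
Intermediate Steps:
l = 16 (l = (1*1 + 3)² = (1 + 3)² = 4² = 16)
P(F, h) = 14 + F (P(F, h) = -2 + (F + 16) = -2 + (16 + F) = 14 + F)
-32*(-40 + P(Z(1), 0)) = -32*(-40 + (14 + 4)) = -32*(-40 + 18) = -32*(-22) = 704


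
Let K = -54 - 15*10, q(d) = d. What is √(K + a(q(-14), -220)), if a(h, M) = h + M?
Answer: I*√438 ≈ 20.928*I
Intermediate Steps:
a(h, M) = M + h
K = -204 (K = -54 - 150 = -204)
√(K + a(q(-14), -220)) = √(-204 + (-220 - 14)) = √(-204 - 234) = √(-438) = I*√438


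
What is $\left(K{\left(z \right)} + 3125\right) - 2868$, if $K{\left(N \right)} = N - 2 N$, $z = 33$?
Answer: $224$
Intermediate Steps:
$K{\left(N \right)} = - N$
$\left(K{\left(z \right)} + 3125\right) - 2868 = \left(\left(-1\right) 33 + 3125\right) - 2868 = \left(-33 + 3125\right) - 2868 = 3092 - 2868 = 224$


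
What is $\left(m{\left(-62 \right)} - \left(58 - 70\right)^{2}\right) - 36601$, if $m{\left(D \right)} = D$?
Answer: $-36807$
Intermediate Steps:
$\left(m{\left(-62 \right)} - \left(58 - 70\right)^{2}\right) - 36601 = \left(-62 - \left(58 - 70\right)^{2}\right) - 36601 = \left(-62 - \left(-12\right)^{2}\right) - 36601 = \left(-62 - 144\right) - 36601 = -206 - 36601 = -36807$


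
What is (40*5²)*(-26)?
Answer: -26000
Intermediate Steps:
(40*5²)*(-26) = (40*25)*(-26) = 1000*(-26) = -26000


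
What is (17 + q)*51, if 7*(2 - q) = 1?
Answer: 6732/7 ≈ 961.71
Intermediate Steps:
q = 13/7 (q = 2 - ⅐*1 = 2 - ⅐ = 13/7 ≈ 1.8571)
(17 + q)*51 = (17 + 13/7)*51 = (132/7)*51 = 6732/7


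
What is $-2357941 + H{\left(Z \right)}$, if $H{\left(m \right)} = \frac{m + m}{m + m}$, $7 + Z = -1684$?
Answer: $-2357940$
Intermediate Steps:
$Z = -1691$ ($Z = -7 - 1684 = -1691$)
$H{\left(m \right)} = 1$ ($H{\left(m \right)} = \frac{2 m}{2 m} = 2 m \frac{1}{2 m} = 1$)
$-2357941 + H{\left(Z \right)} = -2357941 + 1 = -2357940$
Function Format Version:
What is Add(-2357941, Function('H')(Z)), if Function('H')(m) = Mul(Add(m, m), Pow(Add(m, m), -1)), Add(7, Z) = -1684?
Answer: -2357940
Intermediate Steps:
Z = -1691 (Z = Add(-7, -1684) = -1691)
Function('H')(m) = 1 (Function('H')(m) = Mul(Mul(2, m), Pow(Mul(2, m), -1)) = Mul(Mul(2, m), Mul(Rational(1, 2), Pow(m, -1))) = 1)
Add(-2357941, Function('H')(Z)) = Add(-2357941, 1) = -2357940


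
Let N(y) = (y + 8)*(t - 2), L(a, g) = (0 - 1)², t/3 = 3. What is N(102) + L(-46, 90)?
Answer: 771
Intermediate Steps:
t = 9 (t = 3*3 = 9)
L(a, g) = 1 (L(a, g) = (-1)² = 1)
N(y) = 56 + 7*y (N(y) = (y + 8)*(9 - 2) = (8 + y)*7 = 56 + 7*y)
N(102) + L(-46, 90) = (56 + 7*102) + 1 = (56 + 714) + 1 = 770 + 1 = 771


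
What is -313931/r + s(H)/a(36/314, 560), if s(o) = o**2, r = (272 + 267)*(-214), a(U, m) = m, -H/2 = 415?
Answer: 284420217/230692 ≈ 1232.9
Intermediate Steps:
H = -830 (H = -2*415 = -830)
r = -115346 (r = 539*(-214) = -115346)
-313931/r + s(H)/a(36/314, 560) = -313931/(-115346) + (-830)**2/560 = -313931*(-1/115346) + 688900*(1/560) = 313931/115346 + 34445/28 = 284420217/230692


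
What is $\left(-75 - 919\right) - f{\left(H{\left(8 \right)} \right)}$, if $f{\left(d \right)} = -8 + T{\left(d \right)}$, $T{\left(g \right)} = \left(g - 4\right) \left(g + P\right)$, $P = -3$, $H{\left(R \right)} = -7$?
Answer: $-1096$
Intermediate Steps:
$T{\left(g \right)} = \left(-4 + g\right) \left(-3 + g\right)$ ($T{\left(g \right)} = \left(g - 4\right) \left(g - 3\right) = \left(-4 + g\right) \left(-3 + g\right)$)
$f{\left(d \right)} = 4 + d^{2} - 7 d$ ($f{\left(d \right)} = -8 + \left(12 + d^{2} - 7 d\right) = 4 + d^{2} - 7 d$)
$\left(-75 - 919\right) - f{\left(H{\left(8 \right)} \right)} = \left(-75 - 919\right) - \left(4 + \left(-7\right)^{2} - -49\right) = -994 - \left(4 + 49 + 49\right) = -994 - 102 = -1096$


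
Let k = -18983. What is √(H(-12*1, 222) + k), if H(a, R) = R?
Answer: I*√18761 ≈ 136.97*I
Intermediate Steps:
√(H(-12*1, 222) + k) = √(222 - 18983) = √(-18761) = I*√18761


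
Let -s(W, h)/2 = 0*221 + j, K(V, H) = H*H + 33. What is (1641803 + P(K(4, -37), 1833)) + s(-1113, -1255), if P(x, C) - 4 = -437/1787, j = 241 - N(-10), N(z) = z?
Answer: 2933011598/1787 ≈ 1.6413e+6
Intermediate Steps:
j = 251 (j = 241 - 1*(-10) = 241 + 10 = 251)
K(V, H) = 33 + H² (K(V, H) = H² + 33 = 33 + H²)
P(x, C) = 6711/1787 (P(x, C) = 4 - 437/1787 = 6711/1787)
s(W, h) = -502 (s(W, h) = -2*(0*221 + 251) = -2*(0 + 251) = -2*251 = -502)
(1641803 + P(K(4, -37), 1833)) + s(-1113, -1255) = (1641803 + 6711/1787) - 502 = 2933908672/1787 - 502 = 2933011598/1787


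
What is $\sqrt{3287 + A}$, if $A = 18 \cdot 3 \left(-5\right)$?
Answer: $\sqrt{3017} \approx 54.927$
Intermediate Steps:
$A = -270$ ($A = 54 \left(-5\right) = -270$)
$\sqrt{3287 + A} = \sqrt{3287 - 270} = \sqrt{3017}$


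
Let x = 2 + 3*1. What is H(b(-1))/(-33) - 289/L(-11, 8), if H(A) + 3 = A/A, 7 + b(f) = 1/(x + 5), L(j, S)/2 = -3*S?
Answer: 3211/528 ≈ 6.0814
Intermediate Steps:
L(j, S) = -6*S (L(j, S) = 2*(-3*S) = -6*S)
x = 5 (x = 2 + 3 = 5)
b(f) = -69/10 (b(f) = -7 + 1/(5 + 5) = -7 + 1/10 = -69/10)
H(A) = -2 (H(A) = -3 + A/A = -3 + 1 = -2)
H(b(-1))/(-33) - 289/L(-11, 8) = -2/(-33) - 289/((-6*8)) = -2*(-1/33) - 289/(-48) = 2/33 - 289*(-1/48) = 2/33 + 289/48 = 3211/528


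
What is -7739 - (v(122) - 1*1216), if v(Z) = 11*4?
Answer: -6567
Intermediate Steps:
v(Z) = 44
-7739 - (v(122) - 1*1216) = -7739 - (44 - 1*1216) = -7739 - (44 - 1216) = -7739 - 1*(-1172) = -7739 + 1172 = -6567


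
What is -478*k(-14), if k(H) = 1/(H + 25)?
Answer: -478/11 ≈ -43.455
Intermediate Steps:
k(H) = 1/(25 + H)
-478*k(-14) = -478/(25 - 14) = -478/11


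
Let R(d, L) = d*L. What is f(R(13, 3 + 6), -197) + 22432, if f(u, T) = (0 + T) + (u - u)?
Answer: 22235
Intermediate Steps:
R(d, L) = L*d
f(u, T) = T (f(u, T) = T + 0 = T)
f(R(13, 3 + 6), -197) + 22432 = -197 + 22432 = 22235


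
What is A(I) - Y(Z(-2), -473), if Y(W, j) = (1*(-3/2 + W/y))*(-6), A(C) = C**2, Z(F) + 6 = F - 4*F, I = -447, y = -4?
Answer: 199800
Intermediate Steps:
Z(F) = -6 - 3*F (Z(F) = -6 + (F - 4*F) = -6 - 3*F)
Y(W, j) = 9 + 3*W/2 (Y(W, j) = (1*(-3/2 + W/(-4)))*(-6) = (1*(-3*1/2 + W*(-1/4)))*(-6) = (1*(-3/2 - W/4))*(-6) = (-3/2 - W/4)*(-6) = 9 + 3*W/2)
A(I) - Y(Z(-2), -473) = (-447)**2 - (9 + 3*(-6 - 3*(-2))/2) = 199809 - (9 + 3*(-6 + 6)/2) = 199809 - (9 + (3/2)*0) = 199809 - (9 + 0) = 199809 - 1*9 = 199809 - 9 = 199800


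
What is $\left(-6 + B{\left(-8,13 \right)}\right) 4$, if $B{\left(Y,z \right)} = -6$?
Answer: $-48$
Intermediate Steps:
$\left(-6 + B{\left(-8,13 \right)}\right) 4 = \left(-6 - 6\right) 4 = \left(-12\right) 4 = -48$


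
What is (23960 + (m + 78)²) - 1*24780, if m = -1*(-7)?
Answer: 6405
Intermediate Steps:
m = 7
(23960 + (m + 78)²) - 1*24780 = (23960 + (7 + 78)²) - 1*24780 = (23960 + 85²) - 24780 = (23960 + 7225) - 24780 = 31185 - 24780 = 6405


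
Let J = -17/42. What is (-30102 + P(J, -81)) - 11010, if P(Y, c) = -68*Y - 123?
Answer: -865357/21 ≈ -41208.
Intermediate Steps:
J = -17/42 (J = -17*1/42 = -17/42 ≈ -0.40476)
P(Y, c) = -123 - 68*Y
(-30102 + P(J, -81)) - 11010 = (-30102 + (-123 - 68*(-17/42))) - 11010 = (-30102 + (-123 + 578/21)) - 11010 = (-30102 - 2005/21) - 11010 = -634147/21 - 11010 = -865357/21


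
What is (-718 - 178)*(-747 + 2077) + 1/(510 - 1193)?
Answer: -813917441/683 ≈ -1.1917e+6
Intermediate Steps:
(-718 - 178)*(-747 + 2077) + 1/(510 - 1193) = -896*1330 + 1/(-683) = -1191680 - 1/683 = -813917441/683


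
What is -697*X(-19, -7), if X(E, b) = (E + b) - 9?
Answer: 24395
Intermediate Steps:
X(E, b) = -9 + E + b
-697*X(-19, -7) = -697*(-9 - 19 - 7) = -697*(-35) = 24395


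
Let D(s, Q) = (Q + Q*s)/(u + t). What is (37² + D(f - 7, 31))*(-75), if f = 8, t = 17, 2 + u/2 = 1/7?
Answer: -103025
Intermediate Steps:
u = -26/7 (u = -4 + 2/7 = -26/7 ≈ -3.7143)
D(s, Q) = 7*Q/93 + 7*Q*s/93 (D(s, Q) = (Q + Q*s)/(-26/7 + 17) = (Q + Q*s)/(93/7) = (Q + Q*s)*(7/93) = 7*Q/93 + 7*Q*s/93)
(37² + D(f - 7, 31))*(-75) = (37² + (7/93)*31*(1 + (8 - 7)))*(-75) = (1369 + (7/93)*31*(1 + 1))*(-75) = (1369 + (7/93)*31*2)*(-75) = (1369 + 14/3)*(-75) = (4121/3)*(-75) = -103025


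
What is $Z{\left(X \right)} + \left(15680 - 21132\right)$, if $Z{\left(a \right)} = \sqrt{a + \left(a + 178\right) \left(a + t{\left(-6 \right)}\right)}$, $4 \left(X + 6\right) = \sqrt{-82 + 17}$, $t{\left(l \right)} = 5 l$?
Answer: $-5452 + \frac{\sqrt{-99233 + 548 i \sqrt{65}}}{4} \approx -5450.3 + 78.773 i$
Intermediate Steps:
$X = -6 + \frac{i \sqrt{65}}{4}$ ($X = -6 + \frac{\sqrt{-82 + 17}}{4} = -6 + \frac{\sqrt{-65}}{4} = -6 + \frac{i \sqrt{65}}{4} \approx -6.0 + 2.0156 i$)
$Z{\left(a \right)} = \sqrt{a + \left(-30 + a\right) \left(178 + a\right)}$ ($Z{\left(a \right)} = \sqrt{a + \left(a + 178\right) \left(a + 5 \left(-6\right)\right)} = \sqrt{a + \left(178 + a\right) \left(a - 30\right)} = \sqrt{a + \left(178 + a\right) \left(-30 + a\right)} = \sqrt{a + \left(-30 + a\right) \left(178 + a\right)}$)
$Z{\left(X \right)} + \left(15680 - 21132\right) = \sqrt{-5340 + \left(-6 + \frac{i \sqrt{65}}{4}\right)^{2} + 149 \left(-6 + \frac{i \sqrt{65}}{4}\right)} + \left(15680 - 21132\right) = \sqrt{-5340 + \left(-6 + \frac{i \sqrt{65}}{4}\right)^{2} - \left(894 - \frac{149 i \sqrt{65}}{4}\right)} - 5452 = \sqrt{-6234 + \left(-6 + \frac{i \sqrt{65}}{4}\right)^{2} + \frac{149 i \sqrt{65}}{4}} - 5452 = -5452 + \sqrt{-6234 + \left(-6 + \frac{i \sqrt{65}}{4}\right)^{2} + \frac{149 i \sqrt{65}}{4}}$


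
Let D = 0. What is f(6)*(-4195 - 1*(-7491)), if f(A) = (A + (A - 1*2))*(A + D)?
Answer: 197760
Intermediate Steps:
f(A) = A*(-2 + 2*A) (f(A) = (A + (A - 1*2))*(A + 0) = (A + (A - 2))*A = (A + (-2 + A))*A = (-2 + 2*A)*A = A*(-2 + 2*A))
f(6)*(-4195 - 1*(-7491)) = (2*6*(-1 + 6))*(-4195 - 1*(-7491)) = (2*6*5)*(-4195 + 7491) = 60*3296 = 197760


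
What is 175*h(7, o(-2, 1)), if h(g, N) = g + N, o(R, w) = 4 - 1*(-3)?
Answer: 2450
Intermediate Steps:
o(R, w) = 7 (o(R, w) = 4 + 3 = 7)
h(g, N) = N + g
175*h(7, o(-2, 1)) = 175*(7 + 7) = 175*14 = 2450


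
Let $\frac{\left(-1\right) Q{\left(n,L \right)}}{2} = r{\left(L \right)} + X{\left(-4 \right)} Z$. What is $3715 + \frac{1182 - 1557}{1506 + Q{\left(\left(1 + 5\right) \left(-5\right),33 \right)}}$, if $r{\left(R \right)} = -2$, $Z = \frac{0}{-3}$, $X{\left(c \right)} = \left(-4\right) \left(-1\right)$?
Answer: $\frac{1121855}{302} \approx 3714.8$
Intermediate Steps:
$X{\left(c \right)} = 4$
$Z = 0$ ($Z = 0 \left(- \frac{1}{3}\right) = 0$)
$Q{\left(n,L \right)} = 4$ ($Q{\left(n,L \right)} = - 2 \left(-2 + 4 \cdot 0\right) = - 2 \left(-2 + 0\right) = \left(-2\right) \left(-2\right) = 4$)
$3715 + \frac{1182 - 1557}{1506 + Q{\left(\left(1 + 5\right) \left(-5\right),33 \right)}} = 3715 + \frac{1182 - 1557}{1506 + 4} = 3715 - \frac{375}{1510} = 3715 - \frac{75}{302} = \frac{1121855}{302}$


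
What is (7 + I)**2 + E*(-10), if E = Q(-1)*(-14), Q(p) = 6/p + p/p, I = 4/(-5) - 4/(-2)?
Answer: -15819/25 ≈ -632.76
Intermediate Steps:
I = 6/5 (I = 4*(-1/5) - 4*(-1/2) = -4/5 + 2 = 6/5 ≈ 1.2000)
Q(p) = 1 + 6/p (Q(p) = 6/p + 1 = 1 + 6/p)
E = 70 (E = ((6 - 1)/(-1))*(-14) = -1*5*(-14) = -5*(-14) = 70)
(7 + I)**2 + E*(-10) = (7 + 6/5)**2 + 70*(-10) = (41/5)**2 - 700 = 1681/25 - 700 = -15819/25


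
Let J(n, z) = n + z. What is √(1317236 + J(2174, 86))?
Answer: 2*√329874 ≈ 1148.7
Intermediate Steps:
√(1317236 + J(2174, 86)) = √(1317236 + (2174 + 86)) = √(1317236 + 2260) = √1319496 = 2*√329874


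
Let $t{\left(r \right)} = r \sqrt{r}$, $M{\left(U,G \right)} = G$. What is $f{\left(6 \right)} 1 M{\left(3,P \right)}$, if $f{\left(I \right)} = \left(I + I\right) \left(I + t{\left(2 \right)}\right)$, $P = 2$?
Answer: $144 + 48 \sqrt{2} \approx 211.88$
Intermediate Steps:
$t{\left(r \right)} = r^{\frac{3}{2}}$
$f{\left(I \right)} = 2 I \left(I + 2 \sqrt{2}\right)$ ($f{\left(I \right)} = \left(I + I\right) \left(I + 2^{\frac{3}{2}}\right) = 2 I \left(I + 2 \sqrt{2}\right)$)
$f{\left(6 \right)} 1 M{\left(3,P \right)} = 2 \cdot 6 \left(6 + 2 \sqrt{2}\right) 1 \cdot 2 = \left(72 + 24 \sqrt{2}\right) 1 \cdot 2 = \left(72 + 24 \sqrt{2}\right) 2 = 144 + 48 \sqrt{2}$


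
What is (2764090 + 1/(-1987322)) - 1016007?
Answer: 3474003803725/1987322 ≈ 1.7481e+6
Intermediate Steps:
(2764090 + 1/(-1987322)) - 1016007 = (2764090 - 1/1987322) - 1016007 = 5493136866979/1987322 - 1016007 = 3474003803725/1987322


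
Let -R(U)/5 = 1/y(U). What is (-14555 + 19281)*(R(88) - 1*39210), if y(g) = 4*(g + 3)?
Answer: -33725787535/182 ≈ -1.8531e+8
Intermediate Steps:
y(g) = 12 + 4*g (y(g) = 4*(3 + g) = 12 + 4*g)
R(U) = -5/(12 + 4*U)
(-14555 + 19281)*(R(88) - 1*39210) = (-14555 + 19281)*(-5/(12 + 4*88) - 1*39210) = 4726*(-5/(12 + 352) - 39210) = 4726*(-5/364 - 39210) = 4726*(-14272445/364) = -33725787535/182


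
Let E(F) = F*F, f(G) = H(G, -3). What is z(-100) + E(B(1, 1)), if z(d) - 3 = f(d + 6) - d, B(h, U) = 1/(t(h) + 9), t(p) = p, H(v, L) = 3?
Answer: 10601/100 ≈ 106.01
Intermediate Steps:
f(G) = 3
B(h, U) = 1/(9 + h) (B(h, U) = 1/(h + 9) = 1/(9 + h))
z(d) = 6 - d (z(d) = 3 + (3 - d) = 6 - d)
E(F) = F²
z(-100) + E(B(1, 1)) = (6 - 1*(-100)) + (1/(9 + 1))² = (6 + 100) + (1/10)² = 106 + (⅒)² = 106 + 1/100 = 10601/100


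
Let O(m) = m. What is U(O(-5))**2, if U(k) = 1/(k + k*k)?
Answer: 1/400 ≈ 0.0025000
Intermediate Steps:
U(k) = 1/(k + k**2)
U(O(-5))**2 = (1/((-5)*(1 - 5)))**2 = (-1/5/(-4))**2 = (-1/5*(-1/4))**2 = (1/20)**2 = 1/400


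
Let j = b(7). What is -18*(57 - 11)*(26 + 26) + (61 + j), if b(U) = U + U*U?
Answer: -42939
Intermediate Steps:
b(U) = U + U²
j = 56 (j = 7*(1 + 7) = 7*8 = 56)
-18*(57 - 11)*(26 + 26) + (61 + j) = -18*(57 - 11)*(26 + 26) + (61 + 56) = -828*52 + 117 = -18*2392 + 117 = -43056 + 117 = -42939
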